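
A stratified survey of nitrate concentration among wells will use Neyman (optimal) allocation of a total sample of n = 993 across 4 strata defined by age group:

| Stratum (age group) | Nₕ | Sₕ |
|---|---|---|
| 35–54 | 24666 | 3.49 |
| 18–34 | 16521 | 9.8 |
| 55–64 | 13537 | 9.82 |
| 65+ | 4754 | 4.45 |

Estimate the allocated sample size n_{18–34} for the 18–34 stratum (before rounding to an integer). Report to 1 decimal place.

399.9

Neyman allocation: nₕ = n·NₕSₕ / Σⱼ NⱼSⱼ.
Σ NⱼSⱼ = 24666·3.49 + 16521·9.8 + 13537·9.82 + 4754·4.45 = 402078.78.
n_{18–34} = 993·16521·9.8 / 402078.78 = 399.9.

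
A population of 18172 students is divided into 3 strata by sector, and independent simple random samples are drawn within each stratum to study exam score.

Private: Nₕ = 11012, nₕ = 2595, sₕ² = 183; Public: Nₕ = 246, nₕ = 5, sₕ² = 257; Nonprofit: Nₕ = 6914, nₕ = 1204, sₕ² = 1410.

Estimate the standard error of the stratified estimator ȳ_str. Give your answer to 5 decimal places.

Var(ȳ_str) = Σₕ Wₕ²(1 − fₕ)sₕ²/nₕ with Wₕ = Nₕ/N, N = 18172.
Private: Wₕ = 0.60598723; term = 0.60598723²·(1 − 0.23565202)·183/2595 = 0.01979392.
Public: Wₕ = 0.01353731; term = 0.01353731²·(1 − 0.02032520)·257/5 = 0.0092280473.
Nonprofit: Wₕ = 0.38047546; term = 0.38047546²·(1 − 0.17413943)·1410/1204 = 0.14000794.
Sum = 0.16902991.
SE = √(0.16902991) = 0.41113.

0.41113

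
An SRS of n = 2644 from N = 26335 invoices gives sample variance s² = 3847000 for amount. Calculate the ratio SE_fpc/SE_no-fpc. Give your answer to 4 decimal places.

0.9485

f = n/N = 2644/26335 = 0.10039871.
SE_no-fpc = √(s²/n) = 38.144363; SE_fpc = √((1−f)s²/n) = 36.178904.
Ratio = √(1−f) = 0.94847314.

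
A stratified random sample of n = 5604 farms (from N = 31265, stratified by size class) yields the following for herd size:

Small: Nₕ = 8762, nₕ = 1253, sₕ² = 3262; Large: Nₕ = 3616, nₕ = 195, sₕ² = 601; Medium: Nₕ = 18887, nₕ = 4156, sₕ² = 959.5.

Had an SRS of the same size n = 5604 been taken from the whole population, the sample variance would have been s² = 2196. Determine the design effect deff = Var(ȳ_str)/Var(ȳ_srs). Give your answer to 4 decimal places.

0.8704

Var(ȳ_str) = Σ Wₕ²(1−fₕ)sₕ²/nₕ with Wₕ = Nₕ/31265:
  Small: (8762/31265)²·(1−1253/8762)·3262/1253 = 0.17522714
  Large: (3616/31265)²·(1−195/3616)·601/195 = 0.039003582
  Medium: (18887/31265)²·(1−4156/18887)·959.5/4156 = 0.065712469
  → Var(ȳ_str) = 0.27994319.
Var(ȳ_srs) = (1 − 5604/31265)·2196/5604 = 0.32162467.
deff = 0.27994319 / 0.32162467 = 0.8704.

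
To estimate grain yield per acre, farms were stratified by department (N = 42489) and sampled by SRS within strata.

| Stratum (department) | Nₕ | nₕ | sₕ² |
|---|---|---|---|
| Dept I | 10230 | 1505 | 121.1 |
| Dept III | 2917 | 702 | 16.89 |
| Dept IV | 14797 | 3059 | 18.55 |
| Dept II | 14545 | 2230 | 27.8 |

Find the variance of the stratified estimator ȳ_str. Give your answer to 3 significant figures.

Var(ȳ_str) = Σₕ Wₕ²(1 − fₕ)sₕ²/nₕ with Wₕ = Nₕ/N, N = 42489.
Dept I: Wₕ = 0.24076820; term = 0.24076820²·(1 − 0.14711632)·121.1/1505 = 0.0039782832.
Dept III: Wₕ = 0.06865306; term = 0.06865306²·(1 − 0.24065821)·16.89/702 = 8.6109224 × 10^-5.
Dept IV: Wₕ = 0.34825484; term = 0.34825484²·(1 − 0.20673109)·18.55/3059 = 5.8341716 × 10^-4.
Dept II: Wₕ = 0.34232390; term = 0.34232390²·(1 − 0.15331729)·27.8/2230 = 0.0012369013.
Sum = 0.0058847109.

0.00588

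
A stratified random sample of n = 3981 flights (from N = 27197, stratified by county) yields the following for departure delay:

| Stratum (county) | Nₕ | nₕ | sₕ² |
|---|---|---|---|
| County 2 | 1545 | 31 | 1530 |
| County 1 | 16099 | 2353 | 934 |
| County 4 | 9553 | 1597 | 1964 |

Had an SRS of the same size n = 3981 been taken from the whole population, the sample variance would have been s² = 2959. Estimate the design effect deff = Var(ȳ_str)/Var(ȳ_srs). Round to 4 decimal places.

0.6323

Var(ȳ_str) = Σ Wₕ²(1−fₕ)sₕ²/nₕ with Wₕ = Nₕ/27197:
  County 2: (1545/27197)²·(1−31/1545)·1530/31 = 0.15607814
  County 1: (16099/27197)²·(1−2353/16099)·934/2353 = 0.11875672
  County 4: (9553/27197)²·(1−1597/9553)·1964/1597 = 0.12636567
  → Var(ȳ_str) = 0.40120053.
Var(ȳ_srs) = (1 − 3981/27197)·2959/3981 = 0.63448182.
deff = 0.40120053 / 0.63448182 = 0.6323.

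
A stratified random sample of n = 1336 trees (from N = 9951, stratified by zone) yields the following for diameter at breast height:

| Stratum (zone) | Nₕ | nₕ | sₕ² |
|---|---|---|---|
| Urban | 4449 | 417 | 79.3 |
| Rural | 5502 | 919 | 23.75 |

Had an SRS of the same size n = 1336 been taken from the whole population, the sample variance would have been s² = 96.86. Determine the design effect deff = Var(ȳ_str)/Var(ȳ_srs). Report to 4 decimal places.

Var(ȳ_str) = Σ Wₕ²(1−fₕ)sₕ²/nₕ with Wₕ = Nₕ/9951:
  Urban: (4449/9951)²·(1−417/4449)·79.3/417 = 0.034449792
  Rural: (5502/9951)²·(1−919/5502)·23.75/919 = 0.006580897
  → Var(ȳ_str) = 0.041030689.
Var(ȳ_srs) = (1 − 1336/9951)·96.86/1336 = 0.062766305.
deff = 0.041030689 / 0.062766305 = 0.6537.

0.6537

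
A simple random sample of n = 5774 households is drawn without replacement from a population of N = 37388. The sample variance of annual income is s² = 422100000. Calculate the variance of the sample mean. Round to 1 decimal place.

61813.8

Under SRS without replacement, Var(ȳ) = (1 − f)·s²/n with f = n/N = 5774/37388 = 0.15443458.
Var(ȳ) = (1 − 0.15443458)·422100000/5774 = 0.84556542·73103.568 = 61813.849.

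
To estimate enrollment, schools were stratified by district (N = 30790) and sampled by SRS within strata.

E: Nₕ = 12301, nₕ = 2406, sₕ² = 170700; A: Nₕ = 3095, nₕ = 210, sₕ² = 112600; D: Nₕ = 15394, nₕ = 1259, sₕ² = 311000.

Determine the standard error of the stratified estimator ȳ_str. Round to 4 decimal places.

Var(ȳ_str) = Σₕ Wₕ²(1 − fₕ)sₕ²/nₕ with Wₕ = Nₕ/N, N = 30790.
E: Wₕ = 0.39951283; term = 0.39951283²·(1 − 0.19559385)·170700/2406 = 9.1090846.
A: Wₕ = 0.10051965; term = 0.10051965²·(1 − 0.06785137)·112600/210 = 5.0501722.
D: Wₕ = 0.49996752; term = 0.49996752²·(1 − 0.08178511)·311000/1259 = 56.697326.
Sum = 70.856583.
SE = √(70.856583) = 8.4176.

8.4176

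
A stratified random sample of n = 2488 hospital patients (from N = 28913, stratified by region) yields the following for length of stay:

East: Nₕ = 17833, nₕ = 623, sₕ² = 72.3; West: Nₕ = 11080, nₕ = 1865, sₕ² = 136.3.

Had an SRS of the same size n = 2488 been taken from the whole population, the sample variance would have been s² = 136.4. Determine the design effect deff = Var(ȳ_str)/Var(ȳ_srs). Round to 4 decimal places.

1.0285

Var(ȳ_str) = Σ Wₕ²(1−fₕ)sₕ²/nₕ with Wₕ = Nₕ/28913:
  East: (17833/28913)²·(1−623/17833)·72.3/623 = 0.042605848
  West: (11080/28913)²·(1−1865/11080)·136.3/1865 = 0.0089261834
  → Var(ȳ_str) = 0.051532031.
Var(ȳ_srs) = (1 − 2488/28913)·136.4/2488 = 0.05010555.
deff = 0.051532031 / 0.05010555 = 1.0285.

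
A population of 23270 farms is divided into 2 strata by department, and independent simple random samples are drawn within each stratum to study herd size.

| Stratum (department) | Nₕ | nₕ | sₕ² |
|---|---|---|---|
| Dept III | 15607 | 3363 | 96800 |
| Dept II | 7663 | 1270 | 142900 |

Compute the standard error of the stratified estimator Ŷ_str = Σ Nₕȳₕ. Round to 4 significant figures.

104900

Var(Ŷ_str) = Σₕ Nₕ²(1 − fₕ)sₕ²/nₕ.
Dept III: 15607²·(1 − 3363/15607)·96800/3363 = 5.5003616 × 10^9.
Dept II: 7663²·(1 − 1270/7663)·142900/1270 = 5.5122897 × 10^9.
Sum = 1.1012651 × 10^10.
SE = √(1.1012651 × 10^10) = 104900.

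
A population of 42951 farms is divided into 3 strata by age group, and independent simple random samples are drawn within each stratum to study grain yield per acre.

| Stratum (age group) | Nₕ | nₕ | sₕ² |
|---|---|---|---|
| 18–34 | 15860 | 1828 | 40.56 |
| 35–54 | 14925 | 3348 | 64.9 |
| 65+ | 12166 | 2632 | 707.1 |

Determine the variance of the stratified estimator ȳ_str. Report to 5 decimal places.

0.02138

Var(ȳ_str) = Σₕ Wₕ²(1 − fₕ)sₕ²/nₕ with Wₕ = Nₕ/N, N = 42951.
18–34: Wₕ = 0.36925799; term = 0.36925799²·(1 − 0.11525851)·40.56/1828 = 0.0026766892.
35–54: Wₕ = 0.34748900; term = 0.34748900²·(1 − 0.22432161)·64.9/3348 = 0.0018156121.
65+: Wₕ = 0.28325301; term = 0.28325301²·(1 − 0.21634062)·707.1/2632 = 0.016891622.
Sum = 0.021383923.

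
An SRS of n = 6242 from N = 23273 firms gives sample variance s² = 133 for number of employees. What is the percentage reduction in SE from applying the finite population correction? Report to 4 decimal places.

14.4551

f = n/N = 6242/23273 = 0.26820779.
SE_no-fpc = √(s²/n) = 0.14597011; SE_fpc = √((1−f)s²/n) = 0.12486992.
Ratio = √(1−f) = 0.85544854. Reduction = 100·(1 − 0.85544854) = 14.4551%.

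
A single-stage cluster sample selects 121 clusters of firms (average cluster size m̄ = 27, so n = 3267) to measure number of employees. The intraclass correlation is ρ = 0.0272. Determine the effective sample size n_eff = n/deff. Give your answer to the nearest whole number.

1914

deff = 1 + (27 − 1)·0.0272 = 1 + 0.7072 = 1.7072.
n_eff = 3267 / 1.7072 = 1914.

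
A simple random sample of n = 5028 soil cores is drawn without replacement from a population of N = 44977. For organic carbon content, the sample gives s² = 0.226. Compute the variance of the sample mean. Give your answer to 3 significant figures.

Under SRS without replacement, Var(ȳ) = (1 − f)·s²/n with f = n/N = 5028/44977 = 0.11179047.
Var(ȳ) = (1 − 0.11179047)·0.226/5028 = 0.88820953·4.494829 × 10^-5 = 3.9923499 × 10^-5.

3.99 × 10^-5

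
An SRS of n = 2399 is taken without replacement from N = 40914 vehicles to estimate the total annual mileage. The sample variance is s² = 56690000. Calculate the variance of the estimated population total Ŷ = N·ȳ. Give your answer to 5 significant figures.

Var(Ŷ) = N²·Var(ȳ) = N²·(1 − n/N)·s²/n.
f = 2399/40914 = 0.05863519; Var(ȳ) = 0.94136481·56690000/2399 = 22245.09.
Var(Ŷ) = 40914² · 22245.09 = 3.7237288 × 10^13.

3.7237 × 10^13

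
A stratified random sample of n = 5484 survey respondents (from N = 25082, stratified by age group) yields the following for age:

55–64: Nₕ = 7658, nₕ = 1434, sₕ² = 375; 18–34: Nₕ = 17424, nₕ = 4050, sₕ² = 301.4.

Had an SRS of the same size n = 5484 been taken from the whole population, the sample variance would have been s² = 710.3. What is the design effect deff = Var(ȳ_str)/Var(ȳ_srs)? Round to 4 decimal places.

Var(ȳ_str) = Σ Wₕ²(1−fₕ)sₕ²/nₕ with Wₕ = Nₕ/25082:
  55–64: (7658/25082)²·(1−1434/7658)·375/1434 = 0.019812658
  18–34: (17424/25082)²·(1−4050/17424)·301.4/4050 = 0.027565957
  → Var(ȳ_str) = 0.047378615.
Var(ȳ_srs) = (1 − 5484/25082)·710.3/5484 = 0.10120313.
deff = 0.047378615 / 0.10120313 = 0.4682.

0.4682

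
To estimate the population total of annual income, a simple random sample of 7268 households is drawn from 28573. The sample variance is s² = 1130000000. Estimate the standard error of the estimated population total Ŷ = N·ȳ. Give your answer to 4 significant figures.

9.729 × 10^6

Var(Ŷ) = N²·Var(ȳ) = N²·(1 − n/N)·s²/n.
f = 7268/28573 = 0.25436601; Var(ȳ) = 0.74563399·1130000000/7268 = 115928.23.
Var(Ŷ) = 28573² · 115928.23 = 9.46457 × 10^13.
SE(Ŷ) = √(9.46457 × 10^13) = 9.729 × 10^6.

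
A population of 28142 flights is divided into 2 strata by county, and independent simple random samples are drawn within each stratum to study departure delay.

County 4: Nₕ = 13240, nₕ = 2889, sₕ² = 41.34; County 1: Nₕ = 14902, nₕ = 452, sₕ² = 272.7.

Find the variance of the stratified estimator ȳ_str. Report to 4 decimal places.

Var(ȳ_str) = Σₕ Wₕ²(1 − fₕ)sₕ²/nₕ with Wₕ = Nₕ/N, N = 28142.
County 4: Wₕ = 0.47047118; term = 0.47047118²·(1 − 0.21820242)·41.34/2889 = 0.0024761862.
County 1: Wₕ = 0.52952882; term = 0.52952882²·(1 − 0.03033150)·272.7/452 = 0.16403979.
Sum = 0.16651598.

0.1665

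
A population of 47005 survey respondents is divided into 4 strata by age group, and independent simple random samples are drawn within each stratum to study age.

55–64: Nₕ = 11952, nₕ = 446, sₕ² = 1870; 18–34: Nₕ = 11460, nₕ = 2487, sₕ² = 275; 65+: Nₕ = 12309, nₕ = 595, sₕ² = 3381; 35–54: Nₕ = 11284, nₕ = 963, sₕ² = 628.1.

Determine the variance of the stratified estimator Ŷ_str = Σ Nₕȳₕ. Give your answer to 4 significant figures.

1.483 × 10^9

Var(Ŷ_str) = Σₕ Nₕ²(1 − fₕ)sₕ²/nₕ.
55–64: 11952²·(1 − 446/11952)·1870/446 = 5.765961 × 10^8.
18–34: 11460²·(1 − 2487/11460)·275/2487 = 1.137049 × 10^7.
65+: 12309²·(1 − 595/12309)·3381/595 = 8.1932498 × 10^8.
35–54: 11284²·(1 − 963/11284)·628.1/963 = 7.5960421 × 10^7.
Sum = 1.483252 × 10^9.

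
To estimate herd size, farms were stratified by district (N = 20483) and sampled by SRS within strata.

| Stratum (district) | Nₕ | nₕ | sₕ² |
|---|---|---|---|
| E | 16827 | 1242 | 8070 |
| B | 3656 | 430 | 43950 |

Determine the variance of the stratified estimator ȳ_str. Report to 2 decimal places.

Var(ȳ_str) = Σₕ Wₕ²(1 − fₕ)sₕ²/nₕ with Wₕ = Nₕ/N, N = 20483.
E: Wₕ = 0.82151052; term = 0.82151052²·(1 − 0.07380995)·8070/1242 = 4.0614238.
B: Wₕ = 0.17848948; term = 0.17848948²·(1 − 0.11761488)·43950/430 = 2.8732528.
Sum = 6.9346766.

6.93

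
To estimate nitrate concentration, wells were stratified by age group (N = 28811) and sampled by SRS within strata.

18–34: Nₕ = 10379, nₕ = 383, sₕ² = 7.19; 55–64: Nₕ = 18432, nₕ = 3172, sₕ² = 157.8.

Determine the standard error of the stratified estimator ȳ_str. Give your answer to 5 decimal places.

0.13858

Var(ȳ_str) = Σₕ Wₕ²(1 − fₕ)sₕ²/nₕ with Wₕ = Nₕ/N, N = 28811.
18–34: Wₕ = 0.36024435; term = 0.36024435²·(1 − 0.03690144)·7.19/383 = 0.0023463631.
55–64: Wₕ = 0.63975565; term = 0.63975565²·(1 − 0.17209201)·157.8/3172 = 0.01685715.
Sum = 0.019203513.
SE = √(0.019203513) = 0.13858.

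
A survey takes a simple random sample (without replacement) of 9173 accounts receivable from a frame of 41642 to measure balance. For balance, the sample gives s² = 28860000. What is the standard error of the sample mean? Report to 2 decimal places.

Under SRS without replacement, Var(ȳ) = (1 − f)·s²/n with f = n/N = 9173/41642 = 0.22028241.
Var(ȳ) = (1 − 0.22028241)·28860000/9173 = 0.77971759·3146.1899 = 2453.1396.
SE(ȳ) = √(2453.1396) = 49.53.

49.53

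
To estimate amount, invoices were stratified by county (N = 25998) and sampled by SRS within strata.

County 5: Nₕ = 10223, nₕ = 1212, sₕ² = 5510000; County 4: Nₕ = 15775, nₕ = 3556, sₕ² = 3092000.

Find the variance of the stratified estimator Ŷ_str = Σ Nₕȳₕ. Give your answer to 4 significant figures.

Var(Ŷ_str) = Σₕ Nₕ²(1 − fₕ)sₕ²/nₕ.
County 5: 10223²·(1 − 1212/10223)·5510000/1212 = 4.1879388 × 10^11.
County 4: 15775²·(1 − 3556/15775)·3092000/3556 = 1.6760338 × 10^11.
Sum = 5.8639726 × 10^11.

5.864 × 10^11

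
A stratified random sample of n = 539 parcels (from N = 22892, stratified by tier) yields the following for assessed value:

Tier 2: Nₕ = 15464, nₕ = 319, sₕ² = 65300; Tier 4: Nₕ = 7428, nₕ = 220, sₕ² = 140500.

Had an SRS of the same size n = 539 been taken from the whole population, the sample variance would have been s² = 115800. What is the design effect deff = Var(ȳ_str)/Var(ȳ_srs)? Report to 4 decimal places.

0.7471

Var(ȳ_str) = Σ Wₕ²(1−fₕ)sₕ²/nₕ with Wₕ = Nₕ/22892:
  Tier 2: (15464/22892)²·(1−319/15464)·65300/319 = 91.48421
  Tier 4: (7428/22892)²·(1−220/7428)·140500/220 = 65.248847
  → Var(ȳ_str) = 156.73306.
Var(ȳ_srs) = (1 − 539/22892)·115800/539 = 209.78376.
deff = 156.73306 / 209.78376 = 0.7471.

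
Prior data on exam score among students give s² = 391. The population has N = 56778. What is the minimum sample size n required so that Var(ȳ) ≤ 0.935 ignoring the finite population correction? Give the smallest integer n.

Without fpc, n₀ = s²/D = 391/0.935 = 418.1818.
Rounding up, n = 419.

419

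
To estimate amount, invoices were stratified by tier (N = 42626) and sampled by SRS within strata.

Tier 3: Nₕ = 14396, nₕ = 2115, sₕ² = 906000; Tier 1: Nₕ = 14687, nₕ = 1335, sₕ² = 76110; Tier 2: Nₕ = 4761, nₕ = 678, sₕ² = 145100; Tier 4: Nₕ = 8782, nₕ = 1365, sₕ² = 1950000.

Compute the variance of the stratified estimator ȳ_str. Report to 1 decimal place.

101.3

Var(ȳ_str) = Σₕ Wₕ²(1 − fₕ)sₕ²/nₕ with Wₕ = Nₕ/N, N = 42626.
Tier 3: Wₕ = 0.33772815; term = 0.33772815²·(1 − 0.14691581)·906000/2115 = 41.681586.
Tier 1: Wₕ = 0.34455497; term = 0.34455497²·(1 − 0.09089671)·76110/1335 = 6.1530538.
Tier 2: Wₕ = 0.11169239; term = 0.11169239²·(1 − 0.14240706)·145100/678 = 2.2896343.
Tier 4: Wₕ = 0.20602449; term = 0.20602449²·(1 − 0.15543156)·1950000/1365 = 51.212327.
Sum = 101.3366.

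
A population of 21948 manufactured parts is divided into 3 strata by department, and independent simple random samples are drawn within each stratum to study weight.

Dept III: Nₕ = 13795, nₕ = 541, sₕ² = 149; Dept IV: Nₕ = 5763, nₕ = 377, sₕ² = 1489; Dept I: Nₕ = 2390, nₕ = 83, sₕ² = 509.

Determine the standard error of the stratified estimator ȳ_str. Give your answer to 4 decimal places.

0.6552

Var(ȳ_str) = Σₕ Wₕ²(1 − fₕ)sₕ²/nₕ with Wₕ = Nₕ/N, N = 21948.
Dept III: Wₕ = 0.62853107; term = 0.62853107²·(1 − 0.03921711)·149/541 = 0.10453646.
Dept IV: Wₕ = 0.26257518; term = 0.26257518²·(1 − 0.06541732)·1489/377 = 0.25449451.
Dept I: Wₕ = 0.10889375; term = 0.10889375²·(1 − 0.03472803)·509/83 = 0.070193239.
Sum = 0.42922421.
SE = √(0.42922421) = 0.6552.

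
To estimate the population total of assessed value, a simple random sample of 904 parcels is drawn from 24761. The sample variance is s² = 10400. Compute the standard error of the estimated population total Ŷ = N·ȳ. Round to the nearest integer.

82437

Var(Ŷ) = N²·Var(ȳ) = N²·(1 − n/N)·s²/n.
f = 904/24761 = 0.03650903; Var(ȳ) = 0.96349097·10400/904 = 11.084409.
Var(Ŷ) = 24761² · 11.084409 = 6.7959301 × 10^9.
SE(Ŷ) = √(6.7959301 × 10^9) = 82437.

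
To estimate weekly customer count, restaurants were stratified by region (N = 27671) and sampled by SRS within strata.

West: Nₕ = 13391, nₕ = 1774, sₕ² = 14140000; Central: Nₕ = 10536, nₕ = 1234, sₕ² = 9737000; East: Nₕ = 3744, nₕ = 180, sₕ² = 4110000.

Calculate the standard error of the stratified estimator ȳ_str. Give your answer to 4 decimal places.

55.0208

Var(ȳ_str) = Σₕ Wₕ²(1 − fₕ)sₕ²/nₕ with Wₕ = Nₕ/N, N = 27671.
West: Wₕ = 0.48393625; term = 0.48393625²·(1 − 0.13247704)·14140000/1774 = 1619.3961.
Central: Wₕ = 0.38075964; term = 0.38075964²·(1 − 0.11712225)·9737000/1234 = 1009.9791.
East: Wₕ = 0.13530411; term = 0.13530411²·(1 − 0.04807692)·4110000/180 = 397.9176.
Sum = 3027.2928.
SE = √(3027.2928) = 55.0208.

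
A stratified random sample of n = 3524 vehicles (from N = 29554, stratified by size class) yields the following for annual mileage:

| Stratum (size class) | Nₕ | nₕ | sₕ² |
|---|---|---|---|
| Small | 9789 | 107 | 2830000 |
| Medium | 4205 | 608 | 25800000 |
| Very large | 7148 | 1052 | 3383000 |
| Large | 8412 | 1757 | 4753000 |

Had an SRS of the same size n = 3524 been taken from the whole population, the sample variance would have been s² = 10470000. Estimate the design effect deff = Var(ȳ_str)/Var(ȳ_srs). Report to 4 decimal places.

Var(ȳ_str) = Σ Wₕ²(1−fₕ)sₕ²/nₕ with Wₕ = Nₕ/29554:
  Small: (9789/29554)²·(1−107/9789)·2830000/107 = 2869.9447
  Medium: (4205/29554)²·(1−608/4205)·25800000/608 = 734.83533
  Very large: (7148/29554)²·(1−1052/7148)·3383000/1052 = 160.42913
  Large: (8412/29554)²·(1−1757/8412)·4753000/1757 = 173.38473
  → Var(ȳ_str) = 3938.5939.
Var(ȳ_srs) = (1 − 3524/29554)·10470000/3524 = 2616.7889.
deff = 3938.5939 / 2616.7889 = 1.5051.

1.5051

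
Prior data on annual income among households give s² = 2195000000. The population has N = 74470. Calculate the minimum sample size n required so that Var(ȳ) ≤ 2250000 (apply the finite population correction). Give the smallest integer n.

Without fpc, n₀ = s²/D = 2195000000/2250000 = 975.5556.
With fpc, (1 − n/N)·s²/n ≤ D requires n ≥ n₀/(1 + n₀/N) = 975.5556/(1 + 975.5556/74470) = 962.9411.
Rounding up, n = 963.

963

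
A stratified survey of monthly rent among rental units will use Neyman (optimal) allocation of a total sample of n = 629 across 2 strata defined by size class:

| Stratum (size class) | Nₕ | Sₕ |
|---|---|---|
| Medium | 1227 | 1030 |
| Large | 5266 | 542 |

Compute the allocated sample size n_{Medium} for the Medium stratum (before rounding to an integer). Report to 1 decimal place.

Neyman allocation: nₕ = n·NₕSₕ / Σⱼ NⱼSⱼ.
Σ NⱼSⱼ = 1227·1030 + 5266·542 = 4.117982 × 10^6.
n_{Medium} = 629·1227·1030 / (4.117982 × 10^6) = 193.0.

193.0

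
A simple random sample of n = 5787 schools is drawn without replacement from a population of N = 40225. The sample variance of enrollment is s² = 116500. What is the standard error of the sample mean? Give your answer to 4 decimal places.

4.1515

Under SRS without replacement, Var(ȳ) = (1 − f)·s²/n with f = n/N = 5787/40225 = 0.14386576.
Var(ȳ) = (1 − 0.14386576)·116500/5787 = 0.85613424·20.131329 = 17.23512.
SE(ȳ) = √(17.23512) = 4.1515.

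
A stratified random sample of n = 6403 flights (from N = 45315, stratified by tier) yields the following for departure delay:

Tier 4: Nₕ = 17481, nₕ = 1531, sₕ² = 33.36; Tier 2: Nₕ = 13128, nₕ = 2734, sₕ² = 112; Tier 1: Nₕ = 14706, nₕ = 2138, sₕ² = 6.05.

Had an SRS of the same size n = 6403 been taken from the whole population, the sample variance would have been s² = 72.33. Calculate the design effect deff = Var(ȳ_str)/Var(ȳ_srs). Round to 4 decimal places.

Var(ȳ_str) = Σ Wₕ²(1−fₕ)sₕ²/nₕ with Wₕ = Nₕ/45315:
  Tier 4: (17481/45315)²·(1−1531/17481)·33.36/1531 = 0.0029586517
  Tier 2: (13128/45315)²·(1−2734/13128)·112/2734 = 0.0027221799
  Tier 1: (14706/45315)²·(1−2138/14706)·6.05/2138 = 2.5469736 × 10^-4
  → Var(ȳ_str) = 0.005935529.
Var(ȳ_srs) = (1 − 6403/45315)·72.33/6403 = 0.0097001072.
deff = 0.005935529 / 0.0097001072 = 0.6119.

0.6119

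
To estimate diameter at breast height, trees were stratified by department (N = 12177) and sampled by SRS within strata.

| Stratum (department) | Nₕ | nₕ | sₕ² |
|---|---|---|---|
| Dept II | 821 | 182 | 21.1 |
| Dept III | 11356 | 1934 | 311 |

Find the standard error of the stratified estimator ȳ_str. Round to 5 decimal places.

Var(ȳ_str) = Σₕ Wₕ²(1 − fₕ)sₕ²/nₕ with Wₕ = Nₕ/N, N = 12177.
Dept II: Wₕ = 0.06742219; term = 0.06742219²·(1 − 0.22168088)·21.1/182 = 4.1017999 × 10^-4.
Dept III: Wₕ = 0.93257781; term = 0.93257781²·(1 − 0.17030645)·311/1934 = 0.11603574.
Sum = 0.11644592.
SE = √(0.11644592) = 0.34124.

0.34124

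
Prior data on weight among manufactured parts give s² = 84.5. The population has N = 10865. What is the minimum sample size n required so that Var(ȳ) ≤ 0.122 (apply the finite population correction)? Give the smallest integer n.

Without fpc, n₀ = s²/D = 84.5/0.122 = 692.6230.
With fpc, (1 − n/N)·s²/n ≤ D requires n ≥ n₀/(1 + n₀/N) = 692.6230/(1 + 692.6230/10865) = 651.1156.
Rounding up, n = 652.

652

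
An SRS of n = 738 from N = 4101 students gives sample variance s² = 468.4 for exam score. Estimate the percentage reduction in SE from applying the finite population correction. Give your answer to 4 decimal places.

9.4437

f = n/N = 738/4101 = 0.17995611.
SE_no-fpc = √(s²/n) = 0.7966733; SE_fpc = √((1−f)s²/n) = 0.72143766.
Ratio = √(1−f) = 0.90556275. Reduction = 100·(1 − 0.90556275) = 9.4437%.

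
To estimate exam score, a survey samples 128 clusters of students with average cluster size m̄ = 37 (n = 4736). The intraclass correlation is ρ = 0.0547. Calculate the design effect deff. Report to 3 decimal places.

2.969

deff = 1 + (37 − 1)·0.0547 = 1 + 1.9692 = 2.9692.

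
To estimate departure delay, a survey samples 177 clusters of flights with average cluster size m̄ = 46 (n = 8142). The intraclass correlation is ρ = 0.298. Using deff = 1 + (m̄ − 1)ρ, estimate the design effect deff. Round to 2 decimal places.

14.41

deff = 1 + (46 − 1)·0.298 = 1 + 13.41 = 14.41.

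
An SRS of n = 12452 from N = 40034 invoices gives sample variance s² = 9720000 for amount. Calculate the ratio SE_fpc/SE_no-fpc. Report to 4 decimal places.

f = n/N = 12452/40034 = 0.31103562.
SE_no-fpc = √(s²/n) = 27.939175; SE_fpc = √((1−f)s²/n) = 23.190599.
Ratio = √(1−f) = 0.83003878.

0.8300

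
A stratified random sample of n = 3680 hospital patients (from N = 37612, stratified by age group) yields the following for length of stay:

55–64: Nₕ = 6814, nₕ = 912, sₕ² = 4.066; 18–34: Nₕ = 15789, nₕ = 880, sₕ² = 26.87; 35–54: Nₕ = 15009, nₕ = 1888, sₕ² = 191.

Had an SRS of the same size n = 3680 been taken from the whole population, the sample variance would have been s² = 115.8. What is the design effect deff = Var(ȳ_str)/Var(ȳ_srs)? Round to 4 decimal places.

0.6795

Var(ȳ_str) = Σ Wₕ²(1−fₕ)sₕ²/nₕ with Wₕ = Nₕ/37612:
  55–64: (6814/37612)²·(1−912/6814)·4.066/912 = 1.2674213 × 10^-4
  18–34: (15789/37612)²·(1−880/15789)·26.87/880 = 0.0050808372
  35–54: (15009/37612)²·(1−1888/15009)·191/1888 = 0.014083066
  → Var(ȳ_str) = 0.019290645.
Var(ȳ_srs) = (1 − 3680/37612)·115.8/3680 = 0.028388587.
deff = 0.019290645 / 0.028388587 = 0.6795.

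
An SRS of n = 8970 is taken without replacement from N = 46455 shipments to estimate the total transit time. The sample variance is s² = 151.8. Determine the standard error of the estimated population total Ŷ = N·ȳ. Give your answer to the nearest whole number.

5429

Var(Ŷ) = N²·Var(ȳ) = N²·(1 − n/N)·s²/n.
f = 8970/46455 = 0.19309009; Var(ȳ) = 0.80690991·151.8/8970 = 0.013655399.
Var(Ŷ) = 46455² · 0.013655399 = 2.9469266 × 10^7.
SE(Ŷ) = √(2.9469266 × 10^7) = 5429.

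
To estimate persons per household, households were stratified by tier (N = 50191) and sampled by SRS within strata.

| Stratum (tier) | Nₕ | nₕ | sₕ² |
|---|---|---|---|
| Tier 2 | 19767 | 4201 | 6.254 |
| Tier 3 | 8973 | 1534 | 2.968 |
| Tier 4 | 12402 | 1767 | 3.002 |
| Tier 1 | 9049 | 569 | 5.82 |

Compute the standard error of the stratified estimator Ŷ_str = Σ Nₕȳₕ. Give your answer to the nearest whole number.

1263

Var(Ŷ_str) = Σₕ Nₕ²(1 − fₕ)sₕ²/nₕ.
Tier 2: 19767²·(1 − 4201/19767)·6.254/4201 = 458060.65.
Tier 3: 8973²·(1 − 1534/8973)·2.968/1534 = 129148.92.
Tier 4: 12402²·(1 − 1767/12402)·3.002/1767 = 224080.14.
Tier 1: 9049²·(1 − 569/9049)·5.82/569 = 784887.04.
Sum = 1.5961768 × 10^6.
SE = √(1.5961768 × 10^6) = 1263.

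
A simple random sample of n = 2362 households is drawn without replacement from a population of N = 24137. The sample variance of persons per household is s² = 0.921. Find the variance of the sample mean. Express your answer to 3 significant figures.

3.52 × 10^-4

Under SRS without replacement, Var(ȳ) = (1 − f)·s²/n with f = n/N = 2362/24137 = 0.09785806.
Var(ȳ) = (1 − 0.09785806)·0.921/2362 = 0.90214194·3.8992379 × 10^-4 = 3.5176661 × 10^-4.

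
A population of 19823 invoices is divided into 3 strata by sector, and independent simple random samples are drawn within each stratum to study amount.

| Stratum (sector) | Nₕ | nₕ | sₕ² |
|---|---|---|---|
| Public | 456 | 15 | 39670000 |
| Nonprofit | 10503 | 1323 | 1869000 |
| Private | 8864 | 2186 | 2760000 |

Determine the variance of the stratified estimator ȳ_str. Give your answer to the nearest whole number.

Var(ȳ_str) = Σₕ Wₕ²(1 − fₕ)sₕ²/nₕ with Wₕ = Nₕ/N, N = 19823.
Public: Wₕ = 0.02300358; term = 0.02300358²·(1 − 0.03289474)·39670000/15 = 1353.4294.
Nonprofit: Wₕ = 0.52983908; term = 0.52983908²·(1 − 0.12596401)·1869000/1323 = 346.63047.
Private: Wₕ = 0.44715734; term = 0.44715734²·(1 − 0.24661552)·2760000/2186 = 190.19379.
Sum = 1890.2537.

1890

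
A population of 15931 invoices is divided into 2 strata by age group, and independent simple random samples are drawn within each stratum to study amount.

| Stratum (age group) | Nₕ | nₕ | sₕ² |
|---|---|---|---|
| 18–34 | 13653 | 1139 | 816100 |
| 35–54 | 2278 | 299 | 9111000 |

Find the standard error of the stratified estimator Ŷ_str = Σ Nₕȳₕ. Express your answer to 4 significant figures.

Var(Ŷ_str) = Σₕ Nₕ²(1 − fₕ)sₕ²/nₕ.
18–34: 13653²·(1 − 1139/13653)·816100/1139 = 1.2241761 × 10^11.
35–54: 2278²·(1 − 299/2278)·9111000/299 = 1.3737078 × 10^11.
Sum = 2.5978839 × 10^11.
SE = √(2.5978839 × 10^11) = 509700.

509700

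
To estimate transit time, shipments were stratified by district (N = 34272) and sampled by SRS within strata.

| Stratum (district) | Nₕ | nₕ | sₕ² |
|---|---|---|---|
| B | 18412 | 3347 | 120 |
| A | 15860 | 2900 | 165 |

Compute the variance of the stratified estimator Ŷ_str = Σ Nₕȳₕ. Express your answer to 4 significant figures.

2.164 × 10^7

Var(Ŷ_str) = Σₕ Nₕ²(1 − fₕ)sₕ²/nₕ.
B: 18412²·(1 − 3347/18412)·120/3347 = 9.9447904 × 10^6.
A: 15860²·(1 − 2900/15860)·165/2900 = 1.1694836 × 10^7.
Sum = 2.1639626 × 10^7.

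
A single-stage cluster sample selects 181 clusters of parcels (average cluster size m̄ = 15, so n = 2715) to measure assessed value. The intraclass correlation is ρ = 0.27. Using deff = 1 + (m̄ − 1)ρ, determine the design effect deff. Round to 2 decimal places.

4.78

deff = 1 + (15 − 1)·0.27 = 1 + 3.78 = 4.78.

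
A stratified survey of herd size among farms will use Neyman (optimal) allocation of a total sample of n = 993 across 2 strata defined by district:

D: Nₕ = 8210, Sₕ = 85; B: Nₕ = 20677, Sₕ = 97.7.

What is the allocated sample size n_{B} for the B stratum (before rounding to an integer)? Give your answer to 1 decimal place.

738.0

Neyman allocation: nₕ = n·NₕSₕ / Σⱼ NⱼSⱼ.
Σ NⱼSⱼ = 8210·85 + 20677·97.7 = 2.7179929 × 10^6.
n_{B} = 993·20677·97.7 / (2.7179929 × 10^6) = 738.0.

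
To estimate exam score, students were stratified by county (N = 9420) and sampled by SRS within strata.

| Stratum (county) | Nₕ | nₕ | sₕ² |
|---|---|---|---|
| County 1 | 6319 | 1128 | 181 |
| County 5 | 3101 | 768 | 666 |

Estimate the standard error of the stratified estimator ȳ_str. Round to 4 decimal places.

Var(ȳ_str) = Σₕ Wₕ²(1 − fₕ)sₕ²/nₕ with Wₕ = Nₕ/N, N = 9420.
County 1: Wₕ = 0.67080679; term = 0.67080679²·(1 − 0.17850926)·181/1128 = 0.059315344.
County 5: Wₕ = 0.32919321; term = 0.32919321²·(1 − 0.24766204)·666/768 = 0.07070135.
Sum = 0.13001669.
SE = √(0.13001669) = 0.3606.

0.3606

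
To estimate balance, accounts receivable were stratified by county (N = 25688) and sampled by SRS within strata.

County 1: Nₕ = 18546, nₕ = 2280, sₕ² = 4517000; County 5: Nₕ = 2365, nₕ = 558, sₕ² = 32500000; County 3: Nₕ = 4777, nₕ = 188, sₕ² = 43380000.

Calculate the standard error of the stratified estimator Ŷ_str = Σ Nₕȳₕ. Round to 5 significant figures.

2.4300 × 10^6

Var(Ŷ_str) = Σₕ Nₕ²(1 − fₕ)sₕ²/nₕ.
County 1: 18546²·(1 − 2280/18546)·4517000/2280 = 5.976491 × 10^11.
County 5: 2365²·(1 − 558/2365)·32500000/558 = 2.4890777 × 10^11.
County 3: 4777²·(1 − 188/4777)·43380000/188 = 5.0583048 × 10^12.
Sum = 5.9048617 × 10^12.
SE = √(5.9048617 × 10^12) = 2.4300 × 10^6.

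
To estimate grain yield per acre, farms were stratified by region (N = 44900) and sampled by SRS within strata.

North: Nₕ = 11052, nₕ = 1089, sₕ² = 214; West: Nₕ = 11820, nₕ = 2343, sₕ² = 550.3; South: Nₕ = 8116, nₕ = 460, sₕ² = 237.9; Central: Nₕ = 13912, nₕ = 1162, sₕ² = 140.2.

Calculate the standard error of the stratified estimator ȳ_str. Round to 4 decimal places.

0.2244

Var(ȳ_str) = Σₕ Wₕ²(1 − fₕ)sₕ²/nₕ with Wₕ = Nₕ/N, N = 44900.
North: Wₕ = 0.24614699; term = 0.24614699²·(1 − 0.09853420)·214/1089 = 0.010733076.
West: Wₕ = 0.26325167; term = 0.26325167²·(1 − 0.19822335)·550.3/2343 = 0.013050372.
South: Wₕ = 0.18075724; term = 0.18075724²·(1 − 0.05667817)·237.9/460 = 0.015939984.
Central: Wₕ = 0.30984410; term = 0.30984410²·(1 − 0.08352501)·140.2/1162 = 0.010615708.
Sum = 0.05033914.
SE = √(0.05033914) = 0.2244.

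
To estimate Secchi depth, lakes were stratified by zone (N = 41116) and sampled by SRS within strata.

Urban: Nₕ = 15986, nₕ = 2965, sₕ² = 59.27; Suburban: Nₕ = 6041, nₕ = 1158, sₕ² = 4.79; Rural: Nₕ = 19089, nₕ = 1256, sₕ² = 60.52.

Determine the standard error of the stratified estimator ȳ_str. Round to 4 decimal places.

0.1106

Var(ȳ_str) = Σₕ Wₕ²(1 − fₕ)sₕ²/nₕ with Wₕ = Nₕ/N, N = 41116.
Urban: Wₕ = 0.38880241; term = 0.38880241²·(1 − 0.18547479)·59.27/2965 = 0.002461346.
Suburban: Wₕ = 0.14692577; term = 0.14692577²·(1 − 0.19169012)·4.79/1158 = 7.2177328 × 10^-5.
Rural: Wₕ = 0.46427182; term = 0.46427182²·(1 − 0.06579706)·60.52/1256 = 0.009702757.
Sum = 0.01223628.
SE = √(0.01223628) = 0.1106.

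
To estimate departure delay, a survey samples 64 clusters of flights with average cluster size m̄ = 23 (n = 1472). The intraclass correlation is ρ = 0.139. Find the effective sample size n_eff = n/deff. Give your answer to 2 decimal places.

deff = 1 + (23 − 1)·0.139 = 1 + 3.058 = 4.058.
n_eff = 1472 / 4.058 = 362.74.

362.74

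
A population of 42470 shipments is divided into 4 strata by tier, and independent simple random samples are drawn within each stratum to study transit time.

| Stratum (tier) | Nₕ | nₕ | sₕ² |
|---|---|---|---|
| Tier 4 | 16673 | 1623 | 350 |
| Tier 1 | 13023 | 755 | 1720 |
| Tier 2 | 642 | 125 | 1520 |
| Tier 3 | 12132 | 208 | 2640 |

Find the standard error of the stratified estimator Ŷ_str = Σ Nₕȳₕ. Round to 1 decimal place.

47520.7

Var(Ŷ_str) = Σₕ Nₕ²(1 − fₕ)sₕ²/nₕ.
Tier 4: 16673²·(1 − 1623/16673)·350/1623 = 5.4112771 × 10^7.
Tier 1: 13023²·(1 − 755/13023)·1720/755 = 3.639706 × 10^8.
Tier 2: 642²·(1 − 125/642)·1520/125 = 4.0360742 × 10^6.
Tier 3: 12132²·(1 − 208/12132)·2640/208 = 1.8360942 × 10^9.
Sum = 2.2582136 × 10^9.
SE = √(2.2582136 × 10^9) = 47520.7.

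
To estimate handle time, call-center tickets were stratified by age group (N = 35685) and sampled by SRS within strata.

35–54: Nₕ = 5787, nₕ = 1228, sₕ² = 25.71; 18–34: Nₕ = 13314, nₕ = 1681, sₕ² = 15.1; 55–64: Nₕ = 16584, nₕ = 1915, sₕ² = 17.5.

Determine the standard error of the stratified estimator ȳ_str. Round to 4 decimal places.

0.0572

Var(ȳ_str) = Σₕ Wₕ²(1 − fₕ)sₕ²/nₕ with Wₕ = Nₕ/N, N = 35685.
35–54: Wₕ = 0.16216898; term = 0.16216898²·(1 − 0.21219976)·25.71/1228 = 4.3376587 × 10^-4.
18–34: Wₕ = 0.37309794; term = 0.37309794²·(1 − 0.12625807)·15.1/1681 = 0.0010925419.
55–64: Wₕ = 0.46473308; term = 0.46473308²·(1 − 0.11547274)·17.5/1915 = 0.0017457726.
Sum = 0.0032720804.
SE = √(0.0032720804) = 0.0572.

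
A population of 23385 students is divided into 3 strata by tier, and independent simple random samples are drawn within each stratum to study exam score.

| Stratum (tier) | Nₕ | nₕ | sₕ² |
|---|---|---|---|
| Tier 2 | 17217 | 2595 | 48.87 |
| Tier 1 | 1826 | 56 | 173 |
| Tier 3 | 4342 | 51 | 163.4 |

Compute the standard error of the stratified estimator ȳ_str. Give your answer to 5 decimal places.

Var(ȳ_str) = Σₕ Wₕ²(1 − fₕ)sₕ²/nₕ with Wₕ = Nₕ/N, N = 23385.
Tier 2: Wₕ = 0.73624118; term = 0.73624118²·(1 − 0.15072312)·48.87/2595 = 0.0086695087.
Tier 1: Wₕ = 0.07808424; term = 0.07808424²·(1 − 0.03066813)·173/56 = 0.018258175.
Tier 3: Wₕ = 0.18567458; term = 0.18567458²·(1 − 0.01174574)·163.4/51 = 0.10915797.
Sum = 0.13608565.
SE = √(0.13608565) = 0.36890.

0.36890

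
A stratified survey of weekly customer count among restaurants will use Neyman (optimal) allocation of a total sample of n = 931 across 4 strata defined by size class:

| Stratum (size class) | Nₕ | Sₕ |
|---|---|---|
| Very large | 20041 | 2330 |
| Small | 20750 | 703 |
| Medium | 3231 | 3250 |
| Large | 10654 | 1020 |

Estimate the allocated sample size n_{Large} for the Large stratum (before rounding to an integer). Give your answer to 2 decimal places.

Neyman allocation: nₕ = n·NₕSₕ / Σⱼ NⱼSⱼ.
Σ NⱼSⱼ = 20041·2330 + 20750·703 + 3231·3250 + 10654·1020 = 8.265061 × 10^7.
n_{Large} = 931·10654·1020 / (8.265061 × 10^7) = 122.41.

122.41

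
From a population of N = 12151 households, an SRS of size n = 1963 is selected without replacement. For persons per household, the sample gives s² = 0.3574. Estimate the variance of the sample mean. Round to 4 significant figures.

1.527 × 10^-4

Under SRS without replacement, Var(ȳ) = (1 − f)·s²/n with f = n/N = 1963/12151 = 0.16155049.
Var(ȳ) = (1 − 0.16155049)·0.3574/1963 = 0.83844951·1.8206826 × 10^-4 = 1.5265505 × 10^-4.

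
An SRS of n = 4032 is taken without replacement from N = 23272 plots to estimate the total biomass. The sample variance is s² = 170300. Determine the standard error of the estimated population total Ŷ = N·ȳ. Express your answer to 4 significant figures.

Var(Ŷ) = N²·Var(ȳ) = N²·(1 − n/N)·s²/n.
f = 4032/23272 = 0.17325541; Var(ȳ) = 0.82674459·170300/4032 = 34.919296.
Var(Ŷ) = 23272² · 34.919296 = 1.8911801 × 10^10.
SE(Ŷ) = √(1.8911801 × 10^10) = 137500.

137500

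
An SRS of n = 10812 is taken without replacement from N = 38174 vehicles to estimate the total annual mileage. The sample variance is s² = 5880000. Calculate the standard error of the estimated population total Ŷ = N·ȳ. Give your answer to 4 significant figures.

753700

Var(Ŷ) = N²·Var(ȳ) = N²·(1 − n/N)·s²/n.
f = 10812/38174 = 0.28322942; Var(ȳ) = 0.71677058·5880000/10812 = 389.80864.
Var(Ŷ) = 38174² · 389.80864 = 5.6805031 × 10^11.
SE(Ŷ) = √(5.6805031 × 10^11) = 753700.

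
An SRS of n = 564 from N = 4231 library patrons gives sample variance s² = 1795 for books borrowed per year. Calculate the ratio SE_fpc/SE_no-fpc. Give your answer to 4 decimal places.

0.9310

f = n/N = 564/4231 = 0.13330182.
SE_no-fpc = √(s²/n) = 1.7839911; SE_fpc = √((1−f)s²/n) = 1.6608355.
Ratio = √(1−f) = 0.93096626.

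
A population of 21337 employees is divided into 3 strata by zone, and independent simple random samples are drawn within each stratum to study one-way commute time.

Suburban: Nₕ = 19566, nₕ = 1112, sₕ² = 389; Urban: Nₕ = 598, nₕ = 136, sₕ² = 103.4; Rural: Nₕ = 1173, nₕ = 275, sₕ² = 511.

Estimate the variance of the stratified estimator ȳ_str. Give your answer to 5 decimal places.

0.28220

Var(ȳ_str) = Σₕ Wₕ²(1 − fₕ)sₕ²/nₕ with Wₕ = Nₕ/N, N = 21337.
Suburban: Wₕ = 0.91699864; term = 0.91699864²·(1 − 0.05683328)·389/1112 = 0.27744102.
Urban: Wₕ = 0.02802643; term = 0.02802643²·(1 − 0.22742475)·103.4/136 = 4.6137927 × 10^-4.
Rural: Wₕ = 0.05497493; term = 0.05497493²·(1 − 0.23444160)·511/275 = 0.0042992811.
Sum = 0.28220168.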